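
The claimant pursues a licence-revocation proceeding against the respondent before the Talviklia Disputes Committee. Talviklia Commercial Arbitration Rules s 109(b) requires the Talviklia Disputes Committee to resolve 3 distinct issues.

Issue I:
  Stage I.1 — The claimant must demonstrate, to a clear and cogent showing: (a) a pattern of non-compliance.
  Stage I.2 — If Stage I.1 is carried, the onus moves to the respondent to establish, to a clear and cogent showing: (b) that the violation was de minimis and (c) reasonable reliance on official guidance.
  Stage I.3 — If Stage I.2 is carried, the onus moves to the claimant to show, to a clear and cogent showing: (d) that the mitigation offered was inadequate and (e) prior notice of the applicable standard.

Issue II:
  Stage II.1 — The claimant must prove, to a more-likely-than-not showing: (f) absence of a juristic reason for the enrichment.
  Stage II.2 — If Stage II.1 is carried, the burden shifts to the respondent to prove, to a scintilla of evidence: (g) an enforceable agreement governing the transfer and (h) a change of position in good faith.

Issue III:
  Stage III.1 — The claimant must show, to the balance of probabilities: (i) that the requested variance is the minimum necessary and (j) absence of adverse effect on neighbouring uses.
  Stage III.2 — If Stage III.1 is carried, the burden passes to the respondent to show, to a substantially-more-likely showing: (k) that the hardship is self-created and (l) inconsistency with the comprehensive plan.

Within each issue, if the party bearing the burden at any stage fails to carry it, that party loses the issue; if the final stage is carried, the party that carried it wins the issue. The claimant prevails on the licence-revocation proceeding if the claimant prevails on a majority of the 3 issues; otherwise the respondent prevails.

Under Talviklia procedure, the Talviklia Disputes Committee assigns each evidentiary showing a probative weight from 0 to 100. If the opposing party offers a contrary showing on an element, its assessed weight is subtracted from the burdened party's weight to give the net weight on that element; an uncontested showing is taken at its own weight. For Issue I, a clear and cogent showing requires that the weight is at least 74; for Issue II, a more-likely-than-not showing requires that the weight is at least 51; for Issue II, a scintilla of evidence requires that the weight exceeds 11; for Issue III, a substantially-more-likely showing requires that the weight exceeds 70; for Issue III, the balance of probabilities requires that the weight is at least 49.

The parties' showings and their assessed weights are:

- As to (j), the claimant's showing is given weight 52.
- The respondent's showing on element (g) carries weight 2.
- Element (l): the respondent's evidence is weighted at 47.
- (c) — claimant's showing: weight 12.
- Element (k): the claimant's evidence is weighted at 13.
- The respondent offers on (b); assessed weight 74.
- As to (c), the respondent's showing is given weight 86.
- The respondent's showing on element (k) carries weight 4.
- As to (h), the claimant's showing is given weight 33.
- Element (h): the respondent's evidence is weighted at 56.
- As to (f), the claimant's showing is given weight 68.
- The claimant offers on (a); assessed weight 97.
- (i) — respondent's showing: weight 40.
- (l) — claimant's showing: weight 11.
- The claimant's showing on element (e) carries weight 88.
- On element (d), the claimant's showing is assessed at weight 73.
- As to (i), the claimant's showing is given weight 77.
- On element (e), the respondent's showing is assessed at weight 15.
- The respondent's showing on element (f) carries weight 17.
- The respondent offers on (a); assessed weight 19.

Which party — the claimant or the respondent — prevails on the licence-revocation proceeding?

— Issue I —
Stage I.1 — burden on claimant; standard: a clear and cogent showing (weight is at least 74).
    (a): 97 − 19 = 78 ≥ 74 [met]
  All elements met. The burden passes to the respondent.
Stage I.2 — burden on respondent; standard: a clear and cogent showing (weight is at least 74).
    (b): 74 ≥ 74 [met]
    (c): 86 − 12 = 74 ≥ 74 [met]
  Stage I.2 is satisfied; the onus moves to the claimant.
Stage I.3 — burden on claimant; standard: a clear and cogent showing (weight is at least 74).
    (d): 73 < 74 [not met]
    (e): 88 − 15 = 73 < 74 [not met]
  Not every element is met, so the claimant fails to carry Stage I.3.
The respondent prevails on this issue.
— Issue II —
Stage II.1 — burden on claimant; standard: a more-likely-than-not showing (weight is at least 51).
    (f): 68 − 17 = 51 ≥ 51 [met]
  Stage II.1 carried; the burden shifts to the respondent.
Stage II.2 — burden on respondent; standard: a scintilla of evidence (weight exceeds 11).
    (g): 2 ≤ 11 [not met]
    (h): 56 − 33 = 23 > 11 [met]
  The respondent does not carry Stage II.2.
The claimant prevails on this issue.
— Issue III —
At Stage III.1 the claimant must meet the balance of probabilities (weight is at least 49): on (i) the weight is 77 less the opposing 40 gives net 37, < 49, so (i) does not meet the standard; on (j) the weight is 52, ≥ 49, so (j) meets the standard.
  Not every element is met, so the claimant fails to carry Stage III.1.
So the respondent prevails on this issue.
Per-issue: Issue I → respondent; Issue II → claimant; Issue III → respondent. The claimant must prevail on a majority of issues; overall, the respondent prevails.

respondent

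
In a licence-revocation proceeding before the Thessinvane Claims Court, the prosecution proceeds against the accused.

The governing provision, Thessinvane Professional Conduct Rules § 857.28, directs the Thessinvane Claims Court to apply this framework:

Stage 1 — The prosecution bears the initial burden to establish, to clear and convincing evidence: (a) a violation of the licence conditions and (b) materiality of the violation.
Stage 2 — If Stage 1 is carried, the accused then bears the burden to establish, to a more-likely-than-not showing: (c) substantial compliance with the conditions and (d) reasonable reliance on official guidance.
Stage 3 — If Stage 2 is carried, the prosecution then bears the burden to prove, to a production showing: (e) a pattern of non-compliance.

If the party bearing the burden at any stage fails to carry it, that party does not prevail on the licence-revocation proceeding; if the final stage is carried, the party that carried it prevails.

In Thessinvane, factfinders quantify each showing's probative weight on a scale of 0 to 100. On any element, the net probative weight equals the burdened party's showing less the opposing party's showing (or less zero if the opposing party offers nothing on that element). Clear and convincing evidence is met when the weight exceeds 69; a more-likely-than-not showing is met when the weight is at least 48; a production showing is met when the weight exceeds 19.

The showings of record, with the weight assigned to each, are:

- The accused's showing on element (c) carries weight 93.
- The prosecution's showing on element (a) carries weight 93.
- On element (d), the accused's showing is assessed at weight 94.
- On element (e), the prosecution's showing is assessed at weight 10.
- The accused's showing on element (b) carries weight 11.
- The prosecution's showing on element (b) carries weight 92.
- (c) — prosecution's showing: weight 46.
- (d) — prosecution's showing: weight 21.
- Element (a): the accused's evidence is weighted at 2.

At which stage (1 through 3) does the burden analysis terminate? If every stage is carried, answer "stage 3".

stage 2

Stage 1 — burden on prosecution; standard: clear and convincing evidence (weight exceeds 69).
    (a): 93 − 2 = 91 > 69 [met]
    (b): 92 − 11 = 81 > 69 [met]
  Stage 1 carried; the burden shifts to the accused.
Stage 2 — burden on accused; standard: a more-likely-than-not showing (weight is at least 48).
    (c): 93 − 46 = 47 < 48 [not met]
    (d): 94 − 21 = 73 ≥ 48 [met]
  Not every element is met, so the accused fails to carry Stage 2.
The analysis ends at Stage 2; the prosecution prevails.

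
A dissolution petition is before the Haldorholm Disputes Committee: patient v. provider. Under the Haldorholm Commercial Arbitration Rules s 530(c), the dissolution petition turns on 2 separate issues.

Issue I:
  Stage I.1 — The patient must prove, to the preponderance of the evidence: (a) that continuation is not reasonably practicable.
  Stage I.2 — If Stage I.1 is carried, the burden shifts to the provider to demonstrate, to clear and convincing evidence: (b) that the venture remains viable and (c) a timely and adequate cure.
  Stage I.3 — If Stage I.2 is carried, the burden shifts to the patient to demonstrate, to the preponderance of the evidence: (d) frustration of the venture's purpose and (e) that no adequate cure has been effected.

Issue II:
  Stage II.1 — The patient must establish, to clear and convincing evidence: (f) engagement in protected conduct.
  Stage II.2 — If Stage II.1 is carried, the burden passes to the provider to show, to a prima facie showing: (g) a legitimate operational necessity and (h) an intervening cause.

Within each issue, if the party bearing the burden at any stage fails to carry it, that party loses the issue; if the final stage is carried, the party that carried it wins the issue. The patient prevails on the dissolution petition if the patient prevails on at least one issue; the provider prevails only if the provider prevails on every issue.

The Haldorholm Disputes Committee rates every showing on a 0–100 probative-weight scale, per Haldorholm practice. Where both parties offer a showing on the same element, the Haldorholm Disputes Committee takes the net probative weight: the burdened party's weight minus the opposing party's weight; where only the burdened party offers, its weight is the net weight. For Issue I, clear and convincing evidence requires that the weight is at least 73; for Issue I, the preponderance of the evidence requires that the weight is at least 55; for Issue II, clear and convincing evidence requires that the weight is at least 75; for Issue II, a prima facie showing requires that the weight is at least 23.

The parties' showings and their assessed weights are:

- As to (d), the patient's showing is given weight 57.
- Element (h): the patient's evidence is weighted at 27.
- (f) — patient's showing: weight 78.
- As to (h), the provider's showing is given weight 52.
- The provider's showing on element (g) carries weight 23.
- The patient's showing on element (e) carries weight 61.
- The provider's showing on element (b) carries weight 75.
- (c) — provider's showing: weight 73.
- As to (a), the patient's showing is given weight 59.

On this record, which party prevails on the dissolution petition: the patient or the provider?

— Issue I —
Stage I.1 — burden on patient; standard: the preponderance of the evidence (weight is at least 55).
    (a): 59 ≥ 55 [met]
  Stage I.1 carried; the burden shifts to the provider.
Stage I.2 — burden on provider; standard: clear and convincing evidence (weight is at least 73).
    (b): 75 ≥ 73 [met]
    (c): 73 ≥ 73 [met]
  The provider carries Stage I.2; the patient now bears the burden.
Stage I.3 — burden on patient; standard: the preponderance of the evidence (weight is at least 55).
    (d): 57 ≥ 55 [met]
    (e): 61 ≥ 55 [met]
  Stage I.3 carried; the final stage is satisfied.
Every stage carried; the patient prevails on this issue.
— Issue II —
Stage II.1 (patient, clear and convincing evidence, weight is at least 75): (f) 78 ≥ 75 — meets.
  The patient carries Stage II.1; the provider now bears the burden.
Stage II.2 (provider, a prima facie showing, weight is at least 23): (g) 23 ≥ 23 — meets; (h) net 52−27=25 ≥ 23 — meets.
  The provider carries the last stage.
With every stage satisfied, the provider prevails on this issue.
Per-issue: Issue I → patient; Issue II → provider. The patient must prevail on at least one issue; overall, the patient prevails.

patient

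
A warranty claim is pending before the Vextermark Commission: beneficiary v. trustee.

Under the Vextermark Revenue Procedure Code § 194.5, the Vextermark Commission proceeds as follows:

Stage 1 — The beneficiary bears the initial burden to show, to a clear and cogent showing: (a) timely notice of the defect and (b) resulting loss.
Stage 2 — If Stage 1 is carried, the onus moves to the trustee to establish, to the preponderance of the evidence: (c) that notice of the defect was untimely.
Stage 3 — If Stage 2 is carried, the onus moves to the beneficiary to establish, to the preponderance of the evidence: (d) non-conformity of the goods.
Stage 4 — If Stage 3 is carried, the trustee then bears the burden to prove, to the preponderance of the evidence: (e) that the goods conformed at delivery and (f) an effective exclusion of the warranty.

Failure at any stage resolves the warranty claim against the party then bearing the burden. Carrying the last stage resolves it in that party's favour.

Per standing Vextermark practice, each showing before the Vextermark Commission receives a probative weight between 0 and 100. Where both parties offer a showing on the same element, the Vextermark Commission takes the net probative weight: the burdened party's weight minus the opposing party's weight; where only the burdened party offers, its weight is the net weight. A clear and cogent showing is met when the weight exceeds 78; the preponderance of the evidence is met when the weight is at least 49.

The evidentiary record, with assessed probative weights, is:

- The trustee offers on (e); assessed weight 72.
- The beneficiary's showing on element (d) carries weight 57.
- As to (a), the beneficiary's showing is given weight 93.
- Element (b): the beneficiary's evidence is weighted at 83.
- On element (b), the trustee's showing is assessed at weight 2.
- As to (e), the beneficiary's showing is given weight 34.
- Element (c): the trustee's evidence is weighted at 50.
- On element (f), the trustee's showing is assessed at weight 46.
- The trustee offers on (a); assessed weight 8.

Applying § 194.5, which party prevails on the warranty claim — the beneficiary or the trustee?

beneficiary

Stage 1 — burden on beneficiary; standard: a clear and cogent showing (weight exceeds 78).
    (a): 93 − 8 = 85 > 78 [met]
    (b): 83 − 2 = 81 > 78 [met]
  The beneficiary carries Stage 1; the trustee now bears the burden.
Stage 2 — burden on trustee; standard: the preponderance of the evidence (weight is at least 49).
    (c): 50 ≥ 49 [met]
  The trustee carries Stage 2; the beneficiary now bears the burden.
Stage 3 — burden on beneficiary; standard: the preponderance of the evidence (weight is at least 49).
    (d): 57 ≥ 49 [met]
  All elements met. The burden passes to the trustee.
Stage 4 — burden on trustee; standard: the preponderance of the evidence (weight is at least 49).
    (e): 72 − 34 = 38 < 49 [not met]
    (f): 46 < 49 [not met]
  The trustee does not carry Stage 4.
So the beneficiary prevails.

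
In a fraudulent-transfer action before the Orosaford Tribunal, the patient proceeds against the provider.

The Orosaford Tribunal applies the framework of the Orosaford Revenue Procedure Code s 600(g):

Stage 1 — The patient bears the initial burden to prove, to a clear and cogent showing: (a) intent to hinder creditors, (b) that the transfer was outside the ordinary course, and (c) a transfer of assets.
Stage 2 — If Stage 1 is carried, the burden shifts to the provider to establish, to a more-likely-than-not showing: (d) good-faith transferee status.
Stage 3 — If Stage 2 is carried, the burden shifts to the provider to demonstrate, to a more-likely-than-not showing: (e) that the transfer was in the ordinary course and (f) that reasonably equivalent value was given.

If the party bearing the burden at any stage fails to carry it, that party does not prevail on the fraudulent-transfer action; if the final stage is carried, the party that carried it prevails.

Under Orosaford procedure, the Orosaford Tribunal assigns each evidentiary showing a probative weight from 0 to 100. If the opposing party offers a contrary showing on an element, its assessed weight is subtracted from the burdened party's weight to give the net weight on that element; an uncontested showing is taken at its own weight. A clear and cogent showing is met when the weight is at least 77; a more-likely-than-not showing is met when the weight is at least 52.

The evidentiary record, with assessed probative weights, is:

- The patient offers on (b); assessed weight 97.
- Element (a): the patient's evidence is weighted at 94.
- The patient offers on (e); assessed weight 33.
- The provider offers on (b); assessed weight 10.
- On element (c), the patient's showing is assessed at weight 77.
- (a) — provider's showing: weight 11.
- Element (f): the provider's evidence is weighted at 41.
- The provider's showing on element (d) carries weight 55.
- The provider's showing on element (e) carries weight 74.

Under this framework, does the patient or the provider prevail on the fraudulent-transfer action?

patient

Stage 1 (patient, a clear and cogent showing, weight is at least 77): (a) net 94−11=83 ≥ 77 — meets; (b) net 97−10=87 ≥ 77 — meets; (c) 77 ≥ 77 — meets.
  Stage 1 carried; the burden shifts to the provider.
Stage 2 (provider, a more-likely-than-not showing, weight is at least 52): (d) 55 ≥ 52 — meets.
  Stage 2 carried; the burden remains with the provider.
Stage 3 (provider, a more-likely-than-not showing, weight is at least 52): (e) net 74−33=41 < 52 — fails; (f) 41 < 52 — fails.
  Stage 3 not carried; the provider fails its burden.
The patient prevails.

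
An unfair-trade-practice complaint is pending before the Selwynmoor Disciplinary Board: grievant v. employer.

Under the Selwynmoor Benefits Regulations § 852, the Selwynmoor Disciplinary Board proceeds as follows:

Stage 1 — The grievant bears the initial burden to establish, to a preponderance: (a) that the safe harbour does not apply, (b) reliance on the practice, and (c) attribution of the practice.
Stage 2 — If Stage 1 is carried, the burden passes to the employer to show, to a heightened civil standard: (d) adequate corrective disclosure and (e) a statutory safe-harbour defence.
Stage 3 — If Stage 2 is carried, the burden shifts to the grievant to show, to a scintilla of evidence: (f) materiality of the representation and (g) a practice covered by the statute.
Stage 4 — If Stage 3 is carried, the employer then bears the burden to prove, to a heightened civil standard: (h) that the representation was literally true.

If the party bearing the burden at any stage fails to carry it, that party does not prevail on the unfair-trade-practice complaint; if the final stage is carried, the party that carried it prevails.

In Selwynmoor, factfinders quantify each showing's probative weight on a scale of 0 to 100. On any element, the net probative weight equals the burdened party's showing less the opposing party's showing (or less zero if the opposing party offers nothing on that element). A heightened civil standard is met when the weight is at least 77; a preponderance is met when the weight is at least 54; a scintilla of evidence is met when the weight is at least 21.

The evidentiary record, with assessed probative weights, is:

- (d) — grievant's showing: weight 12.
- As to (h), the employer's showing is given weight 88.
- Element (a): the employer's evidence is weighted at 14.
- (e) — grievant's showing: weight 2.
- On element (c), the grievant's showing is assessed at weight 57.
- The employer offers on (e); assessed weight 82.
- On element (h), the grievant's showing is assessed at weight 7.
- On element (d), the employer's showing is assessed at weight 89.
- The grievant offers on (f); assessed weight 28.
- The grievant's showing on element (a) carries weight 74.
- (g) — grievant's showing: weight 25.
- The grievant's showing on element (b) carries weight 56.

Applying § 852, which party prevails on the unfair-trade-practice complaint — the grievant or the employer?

Stage 1 — burden on grievant; standard: a preponderance (weight is at least 54).
    (a): 74 − 14 = 60 ≥ 54 [met]
    (b): 56 ≥ 54 [met]
    (c): 57 ≥ 54 [met]
  The grievant carries Stage 1; the employer now bears the burden.
Stage 2 — burden on employer; standard: a heightened civil standard (weight is at least 77).
    (d): 89 − 12 = 77 ≥ 77 [met]
    (e): 82 − 2 = 80 ≥ 77 [met]
  Stage 2 is satisfied; the onus moves to the grievant.
Stage 3 — burden on grievant; standard: a scintilla of evidence (weight is at least 21).
    (f): 28 ≥ 21 [met]
    (g): 25 ≥ 21 [met]
  The grievant carries Stage 3; the employer now bears the burden.
Stage 4 — burden on employer; standard: a heightened civil standard (weight is at least 77).
    (h): 88 − 7 = 81 ≥ 77 [met]
  The employer carries the last stage.
Every stage carried; the employer prevails.

employer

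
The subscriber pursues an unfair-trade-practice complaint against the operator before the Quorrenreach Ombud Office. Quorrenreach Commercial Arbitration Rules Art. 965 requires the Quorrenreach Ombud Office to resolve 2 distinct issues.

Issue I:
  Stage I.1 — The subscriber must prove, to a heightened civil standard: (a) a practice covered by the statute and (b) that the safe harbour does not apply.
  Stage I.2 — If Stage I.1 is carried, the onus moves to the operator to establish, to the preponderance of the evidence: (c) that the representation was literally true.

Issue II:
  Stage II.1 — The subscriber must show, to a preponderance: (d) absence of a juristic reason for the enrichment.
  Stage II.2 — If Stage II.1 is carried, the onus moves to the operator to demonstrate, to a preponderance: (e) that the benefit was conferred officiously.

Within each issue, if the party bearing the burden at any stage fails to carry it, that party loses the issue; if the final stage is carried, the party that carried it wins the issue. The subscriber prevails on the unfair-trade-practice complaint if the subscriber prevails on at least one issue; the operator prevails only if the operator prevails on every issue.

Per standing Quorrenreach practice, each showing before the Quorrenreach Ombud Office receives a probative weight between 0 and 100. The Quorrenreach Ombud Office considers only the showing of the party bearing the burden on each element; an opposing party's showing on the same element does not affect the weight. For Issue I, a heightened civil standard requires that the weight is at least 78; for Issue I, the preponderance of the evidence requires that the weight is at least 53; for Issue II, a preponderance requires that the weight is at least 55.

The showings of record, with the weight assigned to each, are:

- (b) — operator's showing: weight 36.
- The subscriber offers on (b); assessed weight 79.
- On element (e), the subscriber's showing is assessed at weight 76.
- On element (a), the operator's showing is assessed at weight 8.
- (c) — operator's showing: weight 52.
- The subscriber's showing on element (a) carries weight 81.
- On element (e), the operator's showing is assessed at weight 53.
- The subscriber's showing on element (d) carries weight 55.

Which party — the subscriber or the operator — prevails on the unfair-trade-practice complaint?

— Issue I —
Stage I.1 (subscriber, a heightened civil standard, weight is at least 78): (a) 81 (operator's 8 disregarded) ≥ 78 — meets; (b) 79 (operator's 36 disregarded) ≥ 78 — meets.
  Stage I.1 carried; the burden shifts to the operator.
Stage I.2 (operator, the preponderance of the evidence, weight is at least 53): (c) 52 < 53 — fails.
  Stage I.2 not carried; the operator fails its burden.
The subscriber prevails on this issue.
— Issue II —
Stage II.1 — burden on subscriber; standard: a preponderance (weight is at least 55).
    (d): 55 ≥ 55 [met]
  Stage II.1 carried; the burden shifts to the operator.
Stage II.2 — burden on operator; standard: a preponderance (weight is at least 55).
    (e): 53 (subscriber's 76 disregarded) < 55 [not met]
  Stage II.2 not carried; the operator fails its burden.
The subscriber prevails on this issue.
Per-issue: Issue I → subscriber; Issue II → subscriber. The subscriber must prevail on at least one issue; overall, the subscriber prevails.

subscriber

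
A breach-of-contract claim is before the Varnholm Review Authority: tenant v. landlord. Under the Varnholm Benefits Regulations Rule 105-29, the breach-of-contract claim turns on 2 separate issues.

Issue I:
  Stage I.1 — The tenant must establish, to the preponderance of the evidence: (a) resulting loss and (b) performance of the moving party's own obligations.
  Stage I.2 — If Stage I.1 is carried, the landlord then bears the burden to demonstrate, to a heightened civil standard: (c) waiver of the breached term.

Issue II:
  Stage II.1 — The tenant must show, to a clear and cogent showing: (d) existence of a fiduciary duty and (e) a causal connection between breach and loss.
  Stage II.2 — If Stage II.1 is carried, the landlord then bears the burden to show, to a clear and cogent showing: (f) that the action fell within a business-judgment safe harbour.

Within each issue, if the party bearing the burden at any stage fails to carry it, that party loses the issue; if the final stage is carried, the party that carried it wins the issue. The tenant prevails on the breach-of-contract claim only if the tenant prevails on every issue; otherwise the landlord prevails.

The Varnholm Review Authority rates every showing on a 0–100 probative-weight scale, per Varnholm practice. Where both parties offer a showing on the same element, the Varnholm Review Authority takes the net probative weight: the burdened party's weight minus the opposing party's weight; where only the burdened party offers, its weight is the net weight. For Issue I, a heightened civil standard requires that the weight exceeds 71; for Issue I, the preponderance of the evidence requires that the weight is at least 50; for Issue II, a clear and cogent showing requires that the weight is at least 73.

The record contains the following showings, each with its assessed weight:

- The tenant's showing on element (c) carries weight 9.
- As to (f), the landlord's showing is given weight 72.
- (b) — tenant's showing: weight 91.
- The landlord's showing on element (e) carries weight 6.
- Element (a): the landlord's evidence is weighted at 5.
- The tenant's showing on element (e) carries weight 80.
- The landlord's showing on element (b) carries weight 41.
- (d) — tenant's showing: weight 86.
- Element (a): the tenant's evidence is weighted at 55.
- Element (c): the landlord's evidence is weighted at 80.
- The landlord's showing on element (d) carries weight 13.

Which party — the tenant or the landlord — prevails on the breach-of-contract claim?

tenant

— Issue I —
Stage I.1 — burden on tenant; standard: the preponderance of the evidence (weight is at least 50).
    (a): 55 − 5 = 50 ≥ 50 [met]
    (b): 91 − 41 = 50 ≥ 50 [met]
  The tenant carries Stage I.1; the landlord now bears the burden.
Stage I.2 — burden on landlord; standard: a heightened civil standard (weight exceeds 71).
    (c): 80 − 9 = 71 ≤ 71 [not met]
  Not every element is met, so the landlord fails to carry Stage I.2.
The analysis ends at Stage I.2; the tenant prevails on this issue.
— Issue II —
Stage II.1 (tenant, a clear and cogent showing, weight is at least 73): (d) net 86−13=73 ≥ 73 — meets; (e) net 80−6=74 ≥ 73 — meets.
  The tenant carries Stage II.1; the landlord now bears the burden.
Stage II.2 (landlord, a clear and cogent showing, weight is at least 73): (f) 72 < 73 — fails.
  Stage II.2 not carried; the landlord fails its burden.
The tenant prevails on this issue.
Per-issue: Issue I → tenant; Issue II → tenant. The tenant must prevail on every issue; overall, the tenant prevails.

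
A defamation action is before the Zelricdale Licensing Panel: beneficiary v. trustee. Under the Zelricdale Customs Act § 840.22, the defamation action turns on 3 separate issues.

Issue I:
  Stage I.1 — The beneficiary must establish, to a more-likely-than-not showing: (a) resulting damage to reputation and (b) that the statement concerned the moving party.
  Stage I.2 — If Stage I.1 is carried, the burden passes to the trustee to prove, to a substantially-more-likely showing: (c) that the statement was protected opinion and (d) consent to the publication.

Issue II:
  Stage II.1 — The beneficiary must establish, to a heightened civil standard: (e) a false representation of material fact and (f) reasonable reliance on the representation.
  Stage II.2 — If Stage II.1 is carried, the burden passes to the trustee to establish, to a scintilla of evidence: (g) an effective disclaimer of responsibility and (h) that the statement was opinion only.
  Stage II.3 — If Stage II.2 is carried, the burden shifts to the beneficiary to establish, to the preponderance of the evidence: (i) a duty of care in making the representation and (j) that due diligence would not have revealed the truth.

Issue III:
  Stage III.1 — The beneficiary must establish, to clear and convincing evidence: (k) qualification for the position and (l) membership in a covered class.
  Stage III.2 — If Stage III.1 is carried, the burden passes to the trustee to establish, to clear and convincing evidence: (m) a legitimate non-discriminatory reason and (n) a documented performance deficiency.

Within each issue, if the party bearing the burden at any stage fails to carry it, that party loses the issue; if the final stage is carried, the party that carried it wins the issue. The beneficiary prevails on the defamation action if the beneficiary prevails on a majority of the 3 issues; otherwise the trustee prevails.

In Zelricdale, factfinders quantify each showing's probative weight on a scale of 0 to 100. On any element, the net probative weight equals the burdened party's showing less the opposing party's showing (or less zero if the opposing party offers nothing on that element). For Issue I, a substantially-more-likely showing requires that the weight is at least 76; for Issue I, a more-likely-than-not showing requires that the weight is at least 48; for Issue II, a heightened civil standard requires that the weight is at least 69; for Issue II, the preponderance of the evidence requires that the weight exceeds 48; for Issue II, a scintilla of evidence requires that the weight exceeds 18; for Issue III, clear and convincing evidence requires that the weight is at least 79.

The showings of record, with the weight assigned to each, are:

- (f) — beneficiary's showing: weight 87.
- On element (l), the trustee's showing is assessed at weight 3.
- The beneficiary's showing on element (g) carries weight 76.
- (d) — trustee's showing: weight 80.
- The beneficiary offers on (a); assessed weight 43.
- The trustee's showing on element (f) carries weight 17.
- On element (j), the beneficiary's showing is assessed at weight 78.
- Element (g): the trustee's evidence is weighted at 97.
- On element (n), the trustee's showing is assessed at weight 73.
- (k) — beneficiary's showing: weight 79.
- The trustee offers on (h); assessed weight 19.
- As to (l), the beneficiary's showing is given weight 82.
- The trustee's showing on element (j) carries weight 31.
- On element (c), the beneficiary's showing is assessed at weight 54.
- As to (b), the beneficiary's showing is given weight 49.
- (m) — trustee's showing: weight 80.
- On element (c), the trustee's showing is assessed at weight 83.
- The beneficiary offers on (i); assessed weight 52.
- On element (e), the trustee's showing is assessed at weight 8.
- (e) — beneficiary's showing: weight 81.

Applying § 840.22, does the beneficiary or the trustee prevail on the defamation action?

trustee

— Issue I —
Stage I.1 (beneficiary, a more-likely-than-not showing, weight is at least 48): (a) 43 < 48 — fails; (b) 49 ≥ 48 — meets.
  Not every element is met, so the beneficiary fails to carry Stage I.1.
The trustee prevails on this issue.
— Issue II —
Stage II.1 (beneficiary, a heightened civil standard, weight is at least 69): (e) net 81−8=73 ≥ 69 — meets; (f) net 87−17=70 ≥ 69 — meets.
  Stage II.1 carried; the burden shifts to the trustee.
Stage II.2 (trustee, a scintilla of evidence, weight exceeds 18): (g) net 97−76=21 > 18 — meets; (h) 19 > 18 — meets.
  The trustee carries Stage II.2; the beneficiary now bears the burden.
Stage II.3 (beneficiary, the preponderance of the evidence, weight exceeds 48): (i) 52 > 48 — meets; (j) net 78−31=47 ≤ 48 — fails.
  Stage II.3 not carried; the beneficiary fails its burden.
The trustee prevails on this issue.
— Issue III —
At Stage III.1 the beneficiary must meet clear and convincing evidence (weight is at least 79): on (k) the weight is 79, ≥ 79, so (k) meets the standard; on (l) the weight is 82 less the opposing 3 gives net 79, which does reach 79, so (l) meets the standard.
  The beneficiary carries Stage III.1; the trustee now bears the burden.
At Stage III.2 the trustee must meet clear and convincing evidence (weight is at least 79): on (m) the weight is 80, ≥ 79, so (m) meets the standard; on (n) the weight is 73, which does not reach 79, so (n) does not meet the standard.
  Stage III.2 not carried; the trustee fails its burden.
The analysis ends at Stage III.2; the beneficiary prevails on this issue.
Per-issue: Issue I → trustee; Issue II → trustee; Issue III → beneficiary. The beneficiary must prevail on a majority of issues; overall, the trustee prevails.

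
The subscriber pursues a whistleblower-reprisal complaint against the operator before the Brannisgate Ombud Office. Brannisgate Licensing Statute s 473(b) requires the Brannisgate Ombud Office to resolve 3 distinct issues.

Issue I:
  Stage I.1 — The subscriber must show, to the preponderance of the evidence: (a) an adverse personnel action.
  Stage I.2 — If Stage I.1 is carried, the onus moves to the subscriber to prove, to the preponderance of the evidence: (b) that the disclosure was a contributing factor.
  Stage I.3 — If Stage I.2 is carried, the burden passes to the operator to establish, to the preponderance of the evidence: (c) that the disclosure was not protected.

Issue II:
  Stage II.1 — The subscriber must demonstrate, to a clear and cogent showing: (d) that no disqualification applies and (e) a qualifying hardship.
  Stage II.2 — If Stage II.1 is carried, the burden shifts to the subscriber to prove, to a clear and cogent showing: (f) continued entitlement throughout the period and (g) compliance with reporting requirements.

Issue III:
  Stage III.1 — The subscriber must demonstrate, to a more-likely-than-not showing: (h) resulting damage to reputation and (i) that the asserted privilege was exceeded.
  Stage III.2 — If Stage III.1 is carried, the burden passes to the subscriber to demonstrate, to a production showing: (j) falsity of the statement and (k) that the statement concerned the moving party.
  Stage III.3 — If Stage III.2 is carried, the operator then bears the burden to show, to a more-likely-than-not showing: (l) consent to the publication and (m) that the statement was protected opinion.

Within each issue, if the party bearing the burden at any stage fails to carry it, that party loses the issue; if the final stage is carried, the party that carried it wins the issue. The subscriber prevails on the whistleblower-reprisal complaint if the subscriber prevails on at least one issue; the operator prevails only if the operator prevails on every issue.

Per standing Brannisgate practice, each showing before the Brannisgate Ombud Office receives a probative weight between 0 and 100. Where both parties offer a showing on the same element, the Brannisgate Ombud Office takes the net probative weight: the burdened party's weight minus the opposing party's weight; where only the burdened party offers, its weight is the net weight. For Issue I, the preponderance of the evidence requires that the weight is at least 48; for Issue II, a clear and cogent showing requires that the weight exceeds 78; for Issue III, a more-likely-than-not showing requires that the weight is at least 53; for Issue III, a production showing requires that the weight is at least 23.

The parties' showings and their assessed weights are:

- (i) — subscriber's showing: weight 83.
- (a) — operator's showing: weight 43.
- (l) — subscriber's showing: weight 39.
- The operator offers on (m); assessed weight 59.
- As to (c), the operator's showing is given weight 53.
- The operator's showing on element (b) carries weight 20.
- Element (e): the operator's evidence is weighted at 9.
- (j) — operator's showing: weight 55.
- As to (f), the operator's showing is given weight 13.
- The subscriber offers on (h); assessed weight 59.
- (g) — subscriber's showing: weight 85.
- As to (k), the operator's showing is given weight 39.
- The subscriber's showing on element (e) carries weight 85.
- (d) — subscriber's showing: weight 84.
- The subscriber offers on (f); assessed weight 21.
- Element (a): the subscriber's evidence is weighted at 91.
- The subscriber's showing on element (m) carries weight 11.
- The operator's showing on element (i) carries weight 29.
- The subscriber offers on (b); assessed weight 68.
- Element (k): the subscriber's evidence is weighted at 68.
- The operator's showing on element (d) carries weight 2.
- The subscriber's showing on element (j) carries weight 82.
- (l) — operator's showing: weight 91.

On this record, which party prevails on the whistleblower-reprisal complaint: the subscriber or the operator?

— Issue I —
Stage I.1 (subscriber, the preponderance of the evidence, weight is at least 48): (a) net 91−43=48 ≥ 48 — meets.
  Stage I.1 carried; the burden remains with the subscriber.
Stage I.2 (subscriber, the preponderance of the evidence, weight is at least 48): (b) net 68−20=48 ≥ 48 — meets.
  Stage I.2 carried; the burden shifts to the operator.
Stage I.3 (operator, the preponderance of the evidence, weight is at least 48): (c) 53 ≥ 48 — meets.
  The operator carries the last stage.
With every stage satisfied, the operator prevails on this issue.
— Issue II —
Stage II.1 — burden on subscriber; standard: a clear and cogent showing (weight exceeds 78).
    (d): 84 − 2 = 82 > 78 [met]
    (e): 85 − 9 = 76 ≤ 78 [not met]
  Not every element is met, so the subscriber fails to carry Stage II.1.
The operator prevails on this issue.
— Issue III —
Stage III.1 (subscriber, a more-likely-than-not showing, weight is at least 53): (h) 59 ≥ 53 — meets; (i) net 83−29=54 ≥ 53 — meets.
  All elements met. The subscriber retains the burden for Stage III.2.
Stage III.2 (subscriber, a production showing, weight is at least 23): (j) net 82−55=27 ≥ 23 — meets; (k) net 68−39=29 ≥ 23 — meets.
  The subscriber carries Stage III.2; the operator now bears the burden.
Stage III.3 (operator, a more-likely-than-not showing, weight is at least 53): (l) net 91−39=52 < 53 — fails; (m) net 59−11=48 < 53 — fails.
  The operator does not carry Stage III.3.
So the subscriber prevails on this issue.
Per-issue: Issue I → operator; Issue II → operator; Issue III → subscriber. The subscriber must prevail on at least one issue; overall, the subscriber prevails.

subscriber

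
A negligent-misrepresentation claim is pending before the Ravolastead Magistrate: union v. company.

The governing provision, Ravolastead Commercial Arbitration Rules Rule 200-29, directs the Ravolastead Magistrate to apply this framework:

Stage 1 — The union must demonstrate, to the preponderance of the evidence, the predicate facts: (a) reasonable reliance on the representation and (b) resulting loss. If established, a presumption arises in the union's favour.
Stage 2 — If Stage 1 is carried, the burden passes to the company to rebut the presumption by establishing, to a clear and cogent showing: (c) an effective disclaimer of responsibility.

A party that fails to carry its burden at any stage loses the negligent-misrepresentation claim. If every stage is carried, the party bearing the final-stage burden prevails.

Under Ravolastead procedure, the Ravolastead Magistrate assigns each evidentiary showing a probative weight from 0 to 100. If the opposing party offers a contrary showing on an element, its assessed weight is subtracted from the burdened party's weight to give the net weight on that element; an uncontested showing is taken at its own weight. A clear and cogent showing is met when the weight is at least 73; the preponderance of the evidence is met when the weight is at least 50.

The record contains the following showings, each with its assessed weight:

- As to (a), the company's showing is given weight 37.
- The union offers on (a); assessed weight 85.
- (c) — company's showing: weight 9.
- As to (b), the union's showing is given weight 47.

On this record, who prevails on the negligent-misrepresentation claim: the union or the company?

company

Stage 1 — burden on union; standard: the preponderance of the evidence (weight is at least 50).
    (a): 85 − 37 = 48 < 50 [not met]
    (b): 47 < 50 [not met]
  The union does not carry Stage 1.
So the company prevails.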